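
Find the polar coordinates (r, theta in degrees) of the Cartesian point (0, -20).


r = sqrt(0^2 + (-20)^2) = 20
theta = atan2(-20, 0) = 270 degrees

r = 20, theta = 270 degrees


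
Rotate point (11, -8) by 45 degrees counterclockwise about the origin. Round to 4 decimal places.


x' = 11*cos(45) - -8*sin(45) = 13.435
y' = 11*sin(45) + -8*cos(45) = 2.1213

(13.435, 2.1213)


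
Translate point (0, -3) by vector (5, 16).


Translation: (x+dx, y+dy) = (0+5, -3+16) = (5, 13)

(5, 13)


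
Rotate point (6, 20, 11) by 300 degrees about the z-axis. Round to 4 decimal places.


x' = 6*cos(300) - 20*sin(300) = 20.3205
y' = 6*sin(300) + 20*cos(300) = 4.8038
z' = 11

(20.3205, 4.8038, 11)


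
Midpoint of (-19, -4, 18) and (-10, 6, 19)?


Midpoint = ((-19+-10)/2, (-4+6)/2, (18+19)/2) = (-14.5, 1, 18.5)

(-14.5, 1, 18.5)


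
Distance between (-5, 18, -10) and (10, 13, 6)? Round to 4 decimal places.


d = sqrt((10--5)^2 + (13-18)^2 + (6--10)^2) = 22.4944

22.4944


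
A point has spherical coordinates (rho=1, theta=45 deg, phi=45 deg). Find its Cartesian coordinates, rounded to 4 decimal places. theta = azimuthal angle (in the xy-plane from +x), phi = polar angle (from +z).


x = 1 * sin(45) * cos(45) = 0.5
y = 1 * sin(45) * sin(45) = 0.5
z = 1 * cos(45) = 0.7071

(0.5, 0.5, 0.7071)


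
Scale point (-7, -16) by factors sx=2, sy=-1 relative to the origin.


Scaling: (x*sx, y*sy) = (-7*2, -16*-1) = (-14, 16)

(-14, 16)


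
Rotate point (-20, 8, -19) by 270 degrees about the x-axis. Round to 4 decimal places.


x' = -20
y' = 8*cos(270) - -19*sin(270) = -19
z' = 8*sin(270) + -19*cos(270) = -8

(-20, -19, -8)


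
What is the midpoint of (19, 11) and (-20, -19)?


Midpoint = ((19+-20)/2, (11+-19)/2) = (-0.5, -4)

(-0.5, -4)


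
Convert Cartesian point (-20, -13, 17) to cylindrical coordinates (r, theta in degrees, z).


r = sqrt((-20)^2 + (-13)^2) = 23.8537
theta = atan2(-13, -20) = 213.0239 deg
z = 17

r = 23.8537, theta = 213.0239 deg, z = 17


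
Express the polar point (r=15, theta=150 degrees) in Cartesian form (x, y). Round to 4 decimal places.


x = 15 * cos(150) = -12.9904
y = 15 * sin(150) = 7.5

(-12.9904, 7.5)


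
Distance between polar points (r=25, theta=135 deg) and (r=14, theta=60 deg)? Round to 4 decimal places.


d = sqrt(r1^2 + r2^2 - 2*r1*r2*cos(t2-t1))
d = sqrt(25^2 + 14^2 - 2*25*14*cos(60-135)) = 25.2948

25.2948


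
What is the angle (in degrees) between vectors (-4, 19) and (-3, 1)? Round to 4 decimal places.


dot = -4*-3 + 19*1 = 31
|u| = 19.4165, |v| = 3.1623
cos(angle) = 0.5049
angle = 59.6764 degrees

59.6764 degrees


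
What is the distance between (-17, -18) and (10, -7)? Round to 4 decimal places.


d = sqrt((10--17)^2 + (-7--18)^2) = 29.1548

29.1548


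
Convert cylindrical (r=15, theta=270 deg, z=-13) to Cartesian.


x = 15 * cos(270) = 0
y = 15 * sin(270) = -15
z = -13

(0, -15, -13)


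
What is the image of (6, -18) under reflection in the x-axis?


Reflection across x-axis: (x, y) -> (x, -y)
(6, -18) -> (6, 18)

(6, 18)


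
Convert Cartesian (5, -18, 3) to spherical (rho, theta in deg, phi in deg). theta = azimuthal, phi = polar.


rho = sqrt(5^2 + (-18)^2 + 3^2) = 18.9209
theta = atan2(-18, 5) = 285.5241 deg
phi = acos(3/18.9209) = 80.877 deg

rho = 18.9209, theta = 285.5241 deg, phi = 80.877 deg


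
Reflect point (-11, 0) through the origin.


Reflection through origin: (x, y) -> (-x, -y)
(-11, 0) -> (11, 0)

(11, 0)


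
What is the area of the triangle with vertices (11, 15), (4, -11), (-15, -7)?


Area = |x1(y2-y3) + x2(y3-y1) + x3(y1-y2)| / 2
= |11*(-11--7) + 4*(-7-15) + -15*(15--11)| / 2
= 261

261


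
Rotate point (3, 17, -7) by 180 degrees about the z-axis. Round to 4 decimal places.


x' = 3*cos(180) - 17*sin(180) = -3
y' = 3*sin(180) + 17*cos(180) = -17
z' = -7

(-3, -17, -7)


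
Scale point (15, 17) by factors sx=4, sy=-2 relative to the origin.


Scaling: (x*sx, y*sy) = (15*4, 17*-2) = (60, -34)

(60, -34)


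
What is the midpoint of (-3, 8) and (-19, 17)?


Midpoint = ((-3+-19)/2, (8+17)/2) = (-11, 12.5)

(-11, 12.5)


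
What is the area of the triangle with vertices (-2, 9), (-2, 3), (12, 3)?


Area = |x1(y2-y3) + x2(y3-y1) + x3(y1-y2)| / 2
= |-2*(3-3) + -2*(3-9) + 12*(9-3)| / 2
= 42

42


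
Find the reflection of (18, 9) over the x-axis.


Reflection across x-axis: (x, y) -> (x, -y)
(18, 9) -> (18, -9)

(18, -9)


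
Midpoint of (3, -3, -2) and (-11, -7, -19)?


Midpoint = ((3+-11)/2, (-3+-7)/2, (-2+-19)/2) = (-4, -5, -10.5)

(-4, -5, -10.5)


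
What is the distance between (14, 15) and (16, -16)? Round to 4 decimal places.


d = sqrt((16-14)^2 + (-16-15)^2) = 31.0644

31.0644


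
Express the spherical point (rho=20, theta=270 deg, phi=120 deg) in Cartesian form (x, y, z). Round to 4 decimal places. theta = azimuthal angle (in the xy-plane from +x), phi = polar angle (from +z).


x = 20 * sin(120) * cos(270) = 0
y = 20 * sin(120) * sin(270) = -17.3205
z = 20 * cos(120) = -10

(0, -17.3205, -10)


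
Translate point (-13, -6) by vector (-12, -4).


Translation: (x+dx, y+dy) = (-13+-12, -6+-4) = (-25, -10)

(-25, -10)


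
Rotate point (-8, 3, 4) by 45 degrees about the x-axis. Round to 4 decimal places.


x' = -8
y' = 3*cos(45) - 4*sin(45) = -0.7071
z' = 3*sin(45) + 4*cos(45) = 4.9497

(-8, -0.7071, 4.9497)


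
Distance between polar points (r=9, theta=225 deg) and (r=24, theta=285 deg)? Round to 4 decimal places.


d = sqrt(r1^2 + r2^2 - 2*r1*r2*cos(t2-t1))
d = sqrt(9^2 + 24^2 - 2*9*24*cos(285-225)) = 21

21


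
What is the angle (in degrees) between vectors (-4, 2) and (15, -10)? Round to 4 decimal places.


dot = -4*15 + 2*-10 = -80
|u| = 4.4721, |v| = 18.0278
cos(angle) = -0.9923
angle = 172.875 degrees

172.875 degrees


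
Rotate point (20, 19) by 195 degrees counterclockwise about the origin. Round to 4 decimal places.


x' = 20*cos(195) - 19*sin(195) = -14.401
y' = 20*sin(195) + 19*cos(195) = -23.529

(-14.401, -23.529)


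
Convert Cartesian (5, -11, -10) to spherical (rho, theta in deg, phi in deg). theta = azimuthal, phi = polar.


rho = sqrt(5^2 + (-11)^2 + (-10)^2) = 15.6844
theta = atan2(-11, 5) = 294.444 deg
phi = acos(-10/15.6844) = 129.6114 deg

rho = 15.6844, theta = 294.444 deg, phi = 129.6114 deg


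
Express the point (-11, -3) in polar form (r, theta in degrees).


r = sqrt((-11)^2 + (-3)^2) = 11.4018
theta = atan2(-3, -11) = 195.2551 degrees

r = 11.4018, theta = 195.2551 degrees


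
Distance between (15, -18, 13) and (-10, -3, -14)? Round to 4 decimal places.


d = sqrt((-10-15)^2 + (-3--18)^2 + (-14-13)^2) = 39.7366

39.7366


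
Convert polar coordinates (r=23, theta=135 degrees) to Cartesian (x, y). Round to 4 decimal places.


x = 23 * cos(135) = -16.2635
y = 23 * sin(135) = 16.2635

(-16.2635, 16.2635)


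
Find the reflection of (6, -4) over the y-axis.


Reflection across y-axis: (x, y) -> (-x, y)
(6, -4) -> (-6, -4)

(-6, -4)


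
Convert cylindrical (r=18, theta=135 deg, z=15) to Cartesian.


x = 18 * cos(135) = -12.7279
y = 18 * sin(135) = 12.7279
z = 15

(-12.7279, 12.7279, 15)


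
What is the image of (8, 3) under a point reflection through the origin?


Reflection through origin: (x, y) -> (-x, -y)
(8, 3) -> (-8, -3)

(-8, -3)


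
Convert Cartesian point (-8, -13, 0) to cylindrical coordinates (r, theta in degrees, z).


r = sqrt((-8)^2 + (-13)^2) = 15.2643
theta = atan2(-13, -8) = 238.3925 deg
z = 0

r = 15.2643, theta = 238.3925 deg, z = 0


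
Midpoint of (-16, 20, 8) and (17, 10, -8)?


Midpoint = ((-16+17)/2, (20+10)/2, (8+-8)/2) = (0.5, 15, 0)

(0.5, 15, 0)


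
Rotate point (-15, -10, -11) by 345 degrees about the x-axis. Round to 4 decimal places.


x' = -15
y' = -10*cos(345) - -11*sin(345) = -12.5063
z' = -10*sin(345) + -11*cos(345) = -8.037

(-15, -12.5063, -8.037)


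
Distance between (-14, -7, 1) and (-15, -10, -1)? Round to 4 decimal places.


d = sqrt((-15--14)^2 + (-10--7)^2 + (-1-1)^2) = 3.7417

3.7417


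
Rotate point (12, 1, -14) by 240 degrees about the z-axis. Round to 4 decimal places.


x' = 12*cos(240) - 1*sin(240) = -5.134
y' = 12*sin(240) + 1*cos(240) = -10.8923
z' = -14

(-5.134, -10.8923, -14)


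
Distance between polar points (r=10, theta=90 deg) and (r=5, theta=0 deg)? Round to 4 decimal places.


d = sqrt(r1^2 + r2^2 - 2*r1*r2*cos(t2-t1))
d = sqrt(10^2 + 5^2 - 2*10*5*cos(0-90)) = 11.1803

11.1803


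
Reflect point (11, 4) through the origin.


Reflection through origin: (x, y) -> (-x, -y)
(11, 4) -> (-11, -4)

(-11, -4)


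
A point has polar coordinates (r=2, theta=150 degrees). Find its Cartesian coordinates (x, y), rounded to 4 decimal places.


x = 2 * cos(150) = -1.7321
y = 2 * sin(150) = 1

(-1.7321, 1)


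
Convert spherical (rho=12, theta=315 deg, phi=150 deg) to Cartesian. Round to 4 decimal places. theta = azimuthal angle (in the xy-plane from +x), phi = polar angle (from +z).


x = 12 * sin(150) * cos(315) = 4.2426
y = 12 * sin(150) * sin(315) = -4.2426
z = 12 * cos(150) = -10.3923

(4.2426, -4.2426, -10.3923)


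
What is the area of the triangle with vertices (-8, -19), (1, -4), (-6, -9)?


Area = |x1(y2-y3) + x2(y3-y1) + x3(y1-y2)| / 2
= |-8*(-4--9) + 1*(-9--19) + -6*(-19--4)| / 2
= 30

30


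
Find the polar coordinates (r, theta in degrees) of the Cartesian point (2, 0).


r = sqrt(2^2 + 0^2) = 2
theta = atan2(0, 2) = 0 degrees

r = 2, theta = 0 degrees


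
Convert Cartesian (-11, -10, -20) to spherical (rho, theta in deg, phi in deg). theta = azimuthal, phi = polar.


rho = sqrt((-11)^2 + (-10)^2 + (-20)^2) = 24.9199
theta = atan2(-10, -11) = 222.2737 deg
phi = acos(-20/24.9199) = 143.3765 deg

rho = 24.9199, theta = 222.2737 deg, phi = 143.3765 deg


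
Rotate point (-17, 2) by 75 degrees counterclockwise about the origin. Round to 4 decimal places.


x' = -17*cos(75) - 2*sin(75) = -6.3318
y' = -17*sin(75) + 2*cos(75) = -15.9031

(-6.3318, -15.9031)


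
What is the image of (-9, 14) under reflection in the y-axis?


Reflection across y-axis: (x, y) -> (-x, y)
(-9, 14) -> (9, 14)

(9, 14)


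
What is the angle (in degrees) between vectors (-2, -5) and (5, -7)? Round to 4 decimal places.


dot = -2*5 + -5*-7 = 25
|u| = 5.3852, |v| = 8.6023
cos(angle) = 0.5397
angle = 57.3391 degrees

57.3391 degrees


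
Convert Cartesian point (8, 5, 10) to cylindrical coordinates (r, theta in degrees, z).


r = sqrt(8^2 + 5^2) = 9.434
theta = atan2(5, 8) = 32.0054 deg
z = 10

r = 9.434, theta = 32.0054 deg, z = 10


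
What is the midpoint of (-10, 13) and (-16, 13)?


Midpoint = ((-10+-16)/2, (13+13)/2) = (-13, 13)

(-13, 13)


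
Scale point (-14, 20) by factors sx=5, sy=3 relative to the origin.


Scaling: (x*sx, y*sy) = (-14*5, 20*3) = (-70, 60)

(-70, 60)


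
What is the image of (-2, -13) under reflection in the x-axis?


Reflection across x-axis: (x, y) -> (x, -y)
(-2, -13) -> (-2, 13)

(-2, 13)


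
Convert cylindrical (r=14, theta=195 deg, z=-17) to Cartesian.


x = 14 * cos(195) = -13.523
y = 14 * sin(195) = -3.6235
z = -17

(-13.523, -3.6235, -17)


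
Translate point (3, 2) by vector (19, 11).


Translation: (x+dx, y+dy) = (3+19, 2+11) = (22, 13)

(22, 13)


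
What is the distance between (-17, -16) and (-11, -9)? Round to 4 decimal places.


d = sqrt((-11--17)^2 + (-9--16)^2) = 9.2195

9.2195


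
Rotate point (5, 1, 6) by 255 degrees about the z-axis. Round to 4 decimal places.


x' = 5*cos(255) - 1*sin(255) = -0.3282
y' = 5*sin(255) + 1*cos(255) = -5.0884
z' = 6

(-0.3282, -5.0884, 6)


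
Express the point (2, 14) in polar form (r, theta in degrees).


r = sqrt(2^2 + 14^2) = 14.1421
theta = atan2(14, 2) = 81.8699 degrees

r = 14.1421, theta = 81.8699 degrees


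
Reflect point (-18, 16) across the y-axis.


Reflection across y-axis: (x, y) -> (-x, y)
(-18, 16) -> (18, 16)

(18, 16)


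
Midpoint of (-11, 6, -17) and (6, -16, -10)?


Midpoint = ((-11+6)/2, (6+-16)/2, (-17+-10)/2) = (-2.5, -5, -13.5)

(-2.5, -5, -13.5)


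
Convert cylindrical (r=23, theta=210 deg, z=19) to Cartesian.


x = 23 * cos(210) = -19.9186
y = 23 * sin(210) = -11.5
z = 19

(-19.9186, -11.5, 19)


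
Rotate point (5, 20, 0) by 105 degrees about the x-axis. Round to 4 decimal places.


x' = 5
y' = 20*cos(105) - 0*sin(105) = -5.1764
z' = 20*sin(105) + 0*cos(105) = 19.3185

(5, -5.1764, 19.3185)


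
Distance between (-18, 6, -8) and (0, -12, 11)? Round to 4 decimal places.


d = sqrt((0--18)^2 + (-12-6)^2 + (11--8)^2) = 31.7648

31.7648


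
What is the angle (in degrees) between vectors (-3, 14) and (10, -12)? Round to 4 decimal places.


dot = -3*10 + 14*-12 = -198
|u| = 14.3178, |v| = 15.6205
cos(angle) = -0.8853
angle = 152.2892 degrees

152.2892 degrees


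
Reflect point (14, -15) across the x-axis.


Reflection across x-axis: (x, y) -> (x, -y)
(14, -15) -> (14, 15)

(14, 15)


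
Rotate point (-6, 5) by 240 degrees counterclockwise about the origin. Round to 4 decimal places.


x' = -6*cos(240) - 5*sin(240) = 7.3301
y' = -6*sin(240) + 5*cos(240) = 2.6962

(7.3301, 2.6962)


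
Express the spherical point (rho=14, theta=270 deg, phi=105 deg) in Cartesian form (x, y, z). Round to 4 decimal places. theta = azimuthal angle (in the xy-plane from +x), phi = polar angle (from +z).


x = 14 * sin(105) * cos(270) = 0
y = 14 * sin(105) * sin(270) = -13.523
z = 14 * cos(105) = -3.6235

(0, -13.523, -3.6235)


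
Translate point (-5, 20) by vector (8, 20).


Translation: (x+dx, y+dy) = (-5+8, 20+20) = (3, 40)

(3, 40)


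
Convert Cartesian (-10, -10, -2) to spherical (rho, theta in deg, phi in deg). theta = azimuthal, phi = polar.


rho = sqrt((-10)^2 + (-10)^2 + (-2)^2) = 14.2829
theta = atan2(-10, -10) = 225 deg
phi = acos(-2/14.2829) = 98.0495 deg

rho = 14.2829, theta = 225 deg, phi = 98.0495 deg


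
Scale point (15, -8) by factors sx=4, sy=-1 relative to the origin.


Scaling: (x*sx, y*sy) = (15*4, -8*-1) = (60, 8)

(60, 8)


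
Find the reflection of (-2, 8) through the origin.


Reflection through origin: (x, y) -> (-x, -y)
(-2, 8) -> (2, -8)

(2, -8)


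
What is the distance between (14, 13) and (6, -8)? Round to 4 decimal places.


d = sqrt((6-14)^2 + (-8-13)^2) = 22.4722

22.4722


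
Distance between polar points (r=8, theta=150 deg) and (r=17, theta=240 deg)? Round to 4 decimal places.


d = sqrt(r1^2 + r2^2 - 2*r1*r2*cos(t2-t1))
d = sqrt(8^2 + 17^2 - 2*8*17*cos(240-150)) = 18.7883

18.7883


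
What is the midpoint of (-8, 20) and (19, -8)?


Midpoint = ((-8+19)/2, (20+-8)/2) = (5.5, 6)

(5.5, 6)


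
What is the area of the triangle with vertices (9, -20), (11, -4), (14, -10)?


Area = |x1(y2-y3) + x2(y3-y1) + x3(y1-y2)| / 2
= |9*(-4--10) + 11*(-10--20) + 14*(-20--4)| / 2
= 30

30


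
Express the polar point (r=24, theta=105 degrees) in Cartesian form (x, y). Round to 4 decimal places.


x = 24 * cos(105) = -6.2117
y = 24 * sin(105) = 23.1822

(-6.2117, 23.1822)


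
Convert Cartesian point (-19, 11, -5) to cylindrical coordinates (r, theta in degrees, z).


r = sqrt((-19)^2 + 11^2) = 21.9545
theta = atan2(11, -19) = 149.9314 deg
z = -5

r = 21.9545, theta = 149.9314 deg, z = -5


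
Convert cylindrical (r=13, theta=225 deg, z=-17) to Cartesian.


x = 13 * cos(225) = -9.1924
y = 13 * sin(225) = -9.1924
z = -17

(-9.1924, -9.1924, -17)


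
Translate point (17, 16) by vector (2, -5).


Translation: (x+dx, y+dy) = (17+2, 16+-5) = (19, 11)

(19, 11)


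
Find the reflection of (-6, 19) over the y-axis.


Reflection across y-axis: (x, y) -> (-x, y)
(-6, 19) -> (6, 19)

(6, 19)


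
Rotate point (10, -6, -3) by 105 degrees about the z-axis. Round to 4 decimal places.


x' = 10*cos(105) - -6*sin(105) = 3.2074
y' = 10*sin(105) + -6*cos(105) = 11.2122
z' = -3

(3.2074, 11.2122, -3)


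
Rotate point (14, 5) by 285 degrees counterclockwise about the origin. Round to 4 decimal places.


x' = 14*cos(285) - 5*sin(285) = 8.4531
y' = 14*sin(285) + 5*cos(285) = -12.2289

(8.4531, -12.2289)


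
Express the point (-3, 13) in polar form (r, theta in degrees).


r = sqrt((-3)^2 + 13^2) = 13.3417
theta = atan2(13, -3) = 102.9946 degrees

r = 13.3417, theta = 102.9946 degrees


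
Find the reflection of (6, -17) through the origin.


Reflection through origin: (x, y) -> (-x, -y)
(6, -17) -> (-6, 17)

(-6, 17)


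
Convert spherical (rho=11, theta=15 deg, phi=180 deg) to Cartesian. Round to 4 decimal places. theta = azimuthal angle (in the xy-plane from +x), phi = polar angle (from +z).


x = 11 * sin(180) * cos(15) = 0
y = 11 * sin(180) * sin(15) = 0
z = 11 * cos(180) = -11

(0, 0, -11)


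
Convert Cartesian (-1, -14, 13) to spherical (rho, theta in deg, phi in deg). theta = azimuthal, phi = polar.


rho = sqrt((-1)^2 + (-14)^2 + 13^2) = 19.1311
theta = atan2(-14, -1) = 265.9144 deg
phi = acos(13/19.1311) = 47.1938 deg

rho = 19.1311, theta = 265.9144 deg, phi = 47.1938 deg


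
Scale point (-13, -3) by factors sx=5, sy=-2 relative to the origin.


Scaling: (x*sx, y*sy) = (-13*5, -3*-2) = (-65, 6)

(-65, 6)


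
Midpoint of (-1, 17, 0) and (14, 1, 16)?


Midpoint = ((-1+14)/2, (17+1)/2, (0+16)/2) = (6.5, 9, 8)

(6.5, 9, 8)


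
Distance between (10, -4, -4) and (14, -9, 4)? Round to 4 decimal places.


d = sqrt((14-10)^2 + (-9--4)^2 + (4--4)^2) = 10.247

10.247


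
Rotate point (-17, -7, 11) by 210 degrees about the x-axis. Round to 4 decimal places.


x' = -17
y' = -7*cos(210) - 11*sin(210) = 11.5622
z' = -7*sin(210) + 11*cos(210) = -6.0263

(-17, 11.5622, -6.0263)


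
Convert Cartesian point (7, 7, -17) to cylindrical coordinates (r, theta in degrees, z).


r = sqrt(7^2 + 7^2) = 9.8995
theta = atan2(7, 7) = 45 deg
z = -17

r = 9.8995, theta = 45 deg, z = -17


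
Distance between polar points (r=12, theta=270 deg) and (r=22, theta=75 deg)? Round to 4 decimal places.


d = sqrt(r1^2 + r2^2 - 2*r1*r2*cos(t2-t1))
d = sqrt(12^2 + 22^2 - 2*12*22*cos(75-270)) = 33.7344

33.7344


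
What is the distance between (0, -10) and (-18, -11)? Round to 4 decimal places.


d = sqrt((-18-0)^2 + (-11--10)^2) = 18.0278

18.0278


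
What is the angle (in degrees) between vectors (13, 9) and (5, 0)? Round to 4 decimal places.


dot = 13*5 + 9*0 = 65
|u| = 15.8114, |v| = 5
cos(angle) = 0.8222
angle = 34.6952 degrees

34.6952 degrees


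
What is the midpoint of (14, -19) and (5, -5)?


Midpoint = ((14+5)/2, (-19+-5)/2) = (9.5, -12)

(9.5, -12)


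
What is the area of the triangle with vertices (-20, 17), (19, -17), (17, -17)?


Area = |x1(y2-y3) + x2(y3-y1) + x3(y1-y2)| / 2
= |-20*(-17--17) + 19*(-17-17) + 17*(17--17)| / 2
= 34

34


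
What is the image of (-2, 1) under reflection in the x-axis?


Reflection across x-axis: (x, y) -> (x, -y)
(-2, 1) -> (-2, -1)

(-2, -1)


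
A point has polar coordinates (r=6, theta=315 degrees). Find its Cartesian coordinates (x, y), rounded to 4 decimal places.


x = 6 * cos(315) = 4.2426
y = 6 * sin(315) = -4.2426

(4.2426, -4.2426)


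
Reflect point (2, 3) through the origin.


Reflection through origin: (x, y) -> (-x, -y)
(2, 3) -> (-2, -3)

(-2, -3)


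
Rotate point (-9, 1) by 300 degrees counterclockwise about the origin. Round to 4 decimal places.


x' = -9*cos(300) - 1*sin(300) = -3.634
y' = -9*sin(300) + 1*cos(300) = 8.2942

(-3.634, 8.2942)


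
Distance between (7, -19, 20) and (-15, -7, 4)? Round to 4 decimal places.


d = sqrt((-15-7)^2 + (-7--19)^2 + (4-20)^2) = 29.7321

29.7321


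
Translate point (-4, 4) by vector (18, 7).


Translation: (x+dx, y+dy) = (-4+18, 4+7) = (14, 11)

(14, 11)


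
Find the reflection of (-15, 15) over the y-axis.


Reflection across y-axis: (x, y) -> (-x, y)
(-15, 15) -> (15, 15)

(15, 15)


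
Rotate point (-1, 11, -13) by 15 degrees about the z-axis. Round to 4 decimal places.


x' = -1*cos(15) - 11*sin(15) = -3.8129
y' = -1*sin(15) + 11*cos(15) = 10.3664
z' = -13

(-3.8129, 10.3664, -13)


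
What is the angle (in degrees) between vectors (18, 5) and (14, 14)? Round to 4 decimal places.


dot = 18*14 + 5*14 = 322
|u| = 18.6815, |v| = 19.799
cos(angle) = 0.8706
angle = 29.4759 degrees

29.4759 degrees


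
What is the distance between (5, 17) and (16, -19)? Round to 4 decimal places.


d = sqrt((16-5)^2 + (-19-17)^2) = 37.6431

37.6431


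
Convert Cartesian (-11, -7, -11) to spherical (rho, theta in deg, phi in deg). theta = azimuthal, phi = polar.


rho = sqrt((-11)^2 + (-7)^2 + (-11)^2) = 17.0587
theta = atan2(-7, -11) = 212.4712 deg
phi = acos(-11/17.0587) = 130.153 deg

rho = 17.0587, theta = 212.4712 deg, phi = 130.153 deg


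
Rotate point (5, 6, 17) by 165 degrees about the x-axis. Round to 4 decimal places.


x' = 5
y' = 6*cos(165) - 17*sin(165) = -10.1955
z' = 6*sin(165) + 17*cos(165) = -14.8678

(5, -10.1955, -14.8678)


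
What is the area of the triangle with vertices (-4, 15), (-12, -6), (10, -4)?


Area = |x1(y2-y3) + x2(y3-y1) + x3(y1-y2)| / 2
= |-4*(-6--4) + -12*(-4-15) + 10*(15--6)| / 2
= 223

223


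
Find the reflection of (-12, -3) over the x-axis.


Reflection across x-axis: (x, y) -> (x, -y)
(-12, -3) -> (-12, 3)

(-12, 3)


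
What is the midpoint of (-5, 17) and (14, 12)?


Midpoint = ((-5+14)/2, (17+12)/2) = (4.5, 14.5)

(4.5, 14.5)


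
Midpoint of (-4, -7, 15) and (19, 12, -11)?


Midpoint = ((-4+19)/2, (-7+12)/2, (15+-11)/2) = (7.5, 2.5, 2)

(7.5, 2.5, 2)


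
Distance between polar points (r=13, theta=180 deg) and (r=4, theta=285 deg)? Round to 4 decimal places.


d = sqrt(r1^2 + r2^2 - 2*r1*r2*cos(t2-t1))
d = sqrt(13^2 + 4^2 - 2*13*4*cos(285-180)) = 14.5574

14.5574


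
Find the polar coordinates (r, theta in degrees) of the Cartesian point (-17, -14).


r = sqrt((-17)^2 + (-14)^2) = 22.0227
theta = atan2(-14, -17) = 219.4725 degrees

r = 22.0227, theta = 219.4725 degrees


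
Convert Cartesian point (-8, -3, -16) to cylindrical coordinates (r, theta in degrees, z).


r = sqrt((-8)^2 + (-3)^2) = 8.544
theta = atan2(-3, -8) = 200.556 deg
z = -16

r = 8.544, theta = 200.556 deg, z = -16


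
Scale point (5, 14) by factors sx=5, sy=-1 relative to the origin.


Scaling: (x*sx, y*sy) = (5*5, 14*-1) = (25, -14)

(25, -14)


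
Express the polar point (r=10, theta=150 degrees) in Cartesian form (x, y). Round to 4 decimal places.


x = 10 * cos(150) = -8.6603
y = 10 * sin(150) = 5

(-8.6603, 5)


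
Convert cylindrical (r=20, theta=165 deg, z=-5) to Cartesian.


x = 20 * cos(165) = -19.3185
y = 20 * sin(165) = 5.1764
z = -5

(-19.3185, 5.1764, -5)


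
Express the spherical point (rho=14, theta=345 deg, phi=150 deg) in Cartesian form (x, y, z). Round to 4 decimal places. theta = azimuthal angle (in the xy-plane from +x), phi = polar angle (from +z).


x = 14 * sin(150) * cos(345) = 6.7615
y = 14 * sin(150) * sin(345) = -1.8117
z = 14 * cos(150) = -12.1244

(6.7615, -1.8117, -12.1244)


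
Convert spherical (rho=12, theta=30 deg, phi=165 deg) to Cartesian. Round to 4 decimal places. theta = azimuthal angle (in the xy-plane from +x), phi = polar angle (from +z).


x = 12 * sin(165) * cos(30) = 2.6897
y = 12 * sin(165) * sin(30) = 1.5529
z = 12 * cos(165) = -11.5911

(2.6897, 1.5529, -11.5911)


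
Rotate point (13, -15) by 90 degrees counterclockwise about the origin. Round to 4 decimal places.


x' = 13*cos(90) - -15*sin(90) = 15
y' = 13*sin(90) + -15*cos(90) = 13

(15, 13)


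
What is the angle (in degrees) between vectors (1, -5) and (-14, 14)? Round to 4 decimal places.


dot = 1*-14 + -5*14 = -84
|u| = 5.099, |v| = 19.799
cos(angle) = -0.8321
angle = 146.3099 degrees

146.3099 degrees


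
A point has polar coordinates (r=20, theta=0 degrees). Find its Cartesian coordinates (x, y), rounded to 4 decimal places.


x = 20 * cos(0) = 20
y = 20 * sin(0) = 0

(20, 0)


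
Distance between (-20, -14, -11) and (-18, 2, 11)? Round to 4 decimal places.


d = sqrt((-18--20)^2 + (2--14)^2 + (11--11)^2) = 27.2764

27.2764


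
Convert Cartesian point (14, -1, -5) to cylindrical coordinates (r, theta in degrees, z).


r = sqrt(14^2 + (-1)^2) = 14.0357
theta = atan2(-1, 14) = 355.9144 deg
z = -5

r = 14.0357, theta = 355.9144 deg, z = -5


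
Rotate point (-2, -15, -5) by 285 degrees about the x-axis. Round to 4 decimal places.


x' = -2
y' = -15*cos(285) - -5*sin(285) = -8.7119
z' = -15*sin(285) + -5*cos(285) = 13.1948

(-2, -8.7119, 13.1948)


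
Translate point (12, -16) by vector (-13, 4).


Translation: (x+dx, y+dy) = (12+-13, -16+4) = (-1, -12)

(-1, -12)


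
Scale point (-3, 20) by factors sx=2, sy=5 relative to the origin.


Scaling: (x*sx, y*sy) = (-3*2, 20*5) = (-6, 100)

(-6, 100)


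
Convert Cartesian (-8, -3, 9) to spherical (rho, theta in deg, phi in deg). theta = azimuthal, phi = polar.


rho = sqrt((-8)^2 + (-3)^2 + 9^2) = 12.4097
theta = atan2(-3, -8) = 200.556 deg
phi = acos(9/12.4097) = 43.5111 deg

rho = 12.4097, theta = 200.556 deg, phi = 43.5111 deg


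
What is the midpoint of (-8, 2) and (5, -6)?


Midpoint = ((-8+5)/2, (2+-6)/2) = (-1.5, -2)

(-1.5, -2)


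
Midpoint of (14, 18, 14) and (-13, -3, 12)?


Midpoint = ((14+-13)/2, (18+-3)/2, (14+12)/2) = (0.5, 7.5, 13)

(0.5, 7.5, 13)


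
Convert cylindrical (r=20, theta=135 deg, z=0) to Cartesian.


x = 20 * cos(135) = -14.1421
y = 20 * sin(135) = 14.1421
z = 0

(-14.1421, 14.1421, 0)


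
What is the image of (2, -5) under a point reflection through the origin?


Reflection through origin: (x, y) -> (-x, -y)
(2, -5) -> (-2, 5)

(-2, 5)


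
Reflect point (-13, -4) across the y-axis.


Reflection across y-axis: (x, y) -> (-x, y)
(-13, -4) -> (13, -4)

(13, -4)


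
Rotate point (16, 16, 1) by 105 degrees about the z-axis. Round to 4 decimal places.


x' = 16*cos(105) - 16*sin(105) = -19.5959
y' = 16*sin(105) + 16*cos(105) = 11.3137
z' = 1

(-19.5959, 11.3137, 1)


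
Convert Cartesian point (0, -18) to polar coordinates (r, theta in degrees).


r = sqrt(0^2 + (-18)^2) = 18
theta = atan2(-18, 0) = 270 degrees

r = 18, theta = 270 degrees


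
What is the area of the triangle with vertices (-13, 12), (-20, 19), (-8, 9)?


Area = |x1(y2-y3) + x2(y3-y1) + x3(y1-y2)| / 2
= |-13*(19-9) + -20*(9-12) + -8*(12-19)| / 2
= 7

7


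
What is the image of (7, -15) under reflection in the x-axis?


Reflection across x-axis: (x, y) -> (x, -y)
(7, -15) -> (7, 15)

(7, 15)


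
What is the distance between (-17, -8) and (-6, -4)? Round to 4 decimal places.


d = sqrt((-6--17)^2 + (-4--8)^2) = 11.7047

11.7047


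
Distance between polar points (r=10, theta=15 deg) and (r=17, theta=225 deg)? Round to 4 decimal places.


d = sqrt(r1^2 + r2^2 - 2*r1*r2*cos(t2-t1))
d = sqrt(10^2 + 17^2 - 2*10*17*cos(225-15)) = 26.1429

26.1429


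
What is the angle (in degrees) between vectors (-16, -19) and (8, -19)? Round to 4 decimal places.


dot = -16*8 + -19*-19 = 233
|u| = 24.8395, |v| = 20.6155
cos(angle) = 0.455
angle = 62.9346 degrees

62.9346 degrees


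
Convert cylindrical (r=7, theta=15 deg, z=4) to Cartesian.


x = 7 * cos(15) = 6.7615
y = 7 * sin(15) = 1.8117
z = 4

(6.7615, 1.8117, 4)


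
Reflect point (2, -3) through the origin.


Reflection through origin: (x, y) -> (-x, -y)
(2, -3) -> (-2, 3)

(-2, 3)


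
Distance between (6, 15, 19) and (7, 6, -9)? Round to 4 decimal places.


d = sqrt((7-6)^2 + (6-15)^2 + (-9-19)^2) = 29.4279

29.4279


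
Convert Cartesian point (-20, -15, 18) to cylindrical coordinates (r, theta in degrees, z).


r = sqrt((-20)^2 + (-15)^2) = 25
theta = atan2(-15, -20) = 216.8699 deg
z = 18

r = 25, theta = 216.8699 deg, z = 18


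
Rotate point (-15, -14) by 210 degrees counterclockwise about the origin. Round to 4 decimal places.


x' = -15*cos(210) - -14*sin(210) = 5.9904
y' = -15*sin(210) + -14*cos(210) = 19.6244

(5.9904, 19.6244)


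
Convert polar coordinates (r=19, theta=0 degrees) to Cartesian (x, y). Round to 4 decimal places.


x = 19 * cos(0) = 19
y = 19 * sin(0) = 0

(19, 0)


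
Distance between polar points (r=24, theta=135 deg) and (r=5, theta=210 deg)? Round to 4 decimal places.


d = sqrt(r1^2 + r2^2 - 2*r1*r2*cos(t2-t1))
d = sqrt(24^2 + 5^2 - 2*24*5*cos(210-135)) = 23.2139

23.2139


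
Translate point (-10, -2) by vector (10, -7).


Translation: (x+dx, y+dy) = (-10+10, -2+-7) = (0, -9)

(0, -9)


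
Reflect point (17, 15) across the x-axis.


Reflection across x-axis: (x, y) -> (x, -y)
(17, 15) -> (17, -15)

(17, -15)


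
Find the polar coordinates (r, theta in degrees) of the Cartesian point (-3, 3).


r = sqrt((-3)^2 + 3^2) = 4.2426
theta = atan2(3, -3) = 135 degrees

r = 4.2426, theta = 135 degrees


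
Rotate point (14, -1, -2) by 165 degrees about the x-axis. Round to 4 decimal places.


x' = 14
y' = -1*cos(165) - -2*sin(165) = 1.4836
z' = -1*sin(165) + -2*cos(165) = 1.673

(14, 1.4836, 1.673)


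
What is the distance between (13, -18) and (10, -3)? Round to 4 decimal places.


d = sqrt((10-13)^2 + (-3--18)^2) = 15.2971

15.2971


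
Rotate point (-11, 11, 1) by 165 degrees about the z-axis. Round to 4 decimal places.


x' = -11*cos(165) - 11*sin(165) = 7.7782
y' = -11*sin(165) + 11*cos(165) = -13.4722
z' = 1

(7.7782, -13.4722, 1)


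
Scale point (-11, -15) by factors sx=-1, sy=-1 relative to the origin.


Scaling: (x*sx, y*sy) = (-11*-1, -15*-1) = (11, 15)

(11, 15)


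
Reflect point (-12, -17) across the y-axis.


Reflection across y-axis: (x, y) -> (-x, y)
(-12, -17) -> (12, -17)

(12, -17)


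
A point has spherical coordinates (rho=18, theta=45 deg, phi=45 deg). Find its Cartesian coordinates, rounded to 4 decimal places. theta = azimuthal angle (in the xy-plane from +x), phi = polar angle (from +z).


x = 18 * sin(45) * cos(45) = 9
y = 18 * sin(45) * sin(45) = 9
z = 18 * cos(45) = 12.7279

(9, 9, 12.7279)


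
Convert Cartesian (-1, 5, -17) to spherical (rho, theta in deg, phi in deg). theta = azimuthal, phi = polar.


rho = sqrt((-1)^2 + 5^2 + (-17)^2) = 17.7482
theta = atan2(5, -1) = 101.3099 deg
phi = acos(-17/17.7482) = 163.3038 deg

rho = 17.7482, theta = 101.3099 deg, phi = 163.3038 deg


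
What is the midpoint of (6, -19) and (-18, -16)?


Midpoint = ((6+-18)/2, (-19+-16)/2) = (-6, -17.5)

(-6, -17.5)


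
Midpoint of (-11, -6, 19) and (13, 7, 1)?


Midpoint = ((-11+13)/2, (-6+7)/2, (19+1)/2) = (1, 0.5, 10)

(1, 0.5, 10)


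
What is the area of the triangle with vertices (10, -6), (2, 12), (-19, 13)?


Area = |x1(y2-y3) + x2(y3-y1) + x3(y1-y2)| / 2
= |10*(12-13) + 2*(13--6) + -19*(-6-12)| / 2
= 185

185


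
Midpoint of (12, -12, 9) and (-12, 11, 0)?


Midpoint = ((12+-12)/2, (-12+11)/2, (9+0)/2) = (0, -0.5, 4.5)

(0, -0.5, 4.5)


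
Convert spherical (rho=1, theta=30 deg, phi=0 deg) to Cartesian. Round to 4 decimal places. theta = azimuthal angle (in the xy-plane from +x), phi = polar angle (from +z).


x = 1 * sin(0) * cos(30) = 0
y = 1 * sin(0) * sin(30) = 0
z = 1 * cos(0) = 1

(0, 0, 1)


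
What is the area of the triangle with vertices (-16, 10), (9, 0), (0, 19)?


Area = |x1(y2-y3) + x2(y3-y1) + x3(y1-y2)| / 2
= |-16*(0-19) + 9*(19-10) + 0*(10-0)| / 2
= 192.5

192.5


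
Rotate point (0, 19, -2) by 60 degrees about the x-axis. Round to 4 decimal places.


x' = 0
y' = 19*cos(60) - -2*sin(60) = 11.2321
z' = 19*sin(60) + -2*cos(60) = 15.4545

(0, 11.2321, 15.4545)


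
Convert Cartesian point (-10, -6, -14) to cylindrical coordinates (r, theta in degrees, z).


r = sqrt((-10)^2 + (-6)^2) = 11.6619
theta = atan2(-6, -10) = 210.9638 deg
z = -14

r = 11.6619, theta = 210.9638 deg, z = -14


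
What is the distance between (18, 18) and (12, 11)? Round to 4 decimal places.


d = sqrt((12-18)^2 + (11-18)^2) = 9.2195

9.2195


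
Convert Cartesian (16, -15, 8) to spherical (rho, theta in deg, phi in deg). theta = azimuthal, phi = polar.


rho = sqrt(16^2 + (-15)^2 + 8^2) = 23.3452
theta = atan2(-15, 16) = 316.8476 deg
phi = acos(8/23.3452) = 69.9596 deg

rho = 23.3452, theta = 316.8476 deg, phi = 69.9596 deg


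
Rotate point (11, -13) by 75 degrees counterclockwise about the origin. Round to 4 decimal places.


x' = 11*cos(75) - -13*sin(75) = 15.404
y' = 11*sin(75) + -13*cos(75) = 7.2605

(15.404, 7.2605)


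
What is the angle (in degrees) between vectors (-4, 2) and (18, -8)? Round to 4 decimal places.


dot = -4*18 + 2*-8 = -88
|u| = 4.4721, |v| = 19.6977
cos(angle) = -0.999
angle = 177.3974 degrees

177.3974 degrees


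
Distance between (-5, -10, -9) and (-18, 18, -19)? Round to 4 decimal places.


d = sqrt((-18--5)^2 + (18--10)^2 + (-19--9)^2) = 32.45

32.45


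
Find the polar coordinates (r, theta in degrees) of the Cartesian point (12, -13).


r = sqrt(12^2 + (-13)^2) = 17.6918
theta = atan2(-13, 12) = 312.7094 degrees

r = 17.6918, theta = 312.7094 degrees


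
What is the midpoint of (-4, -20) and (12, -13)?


Midpoint = ((-4+12)/2, (-20+-13)/2) = (4, -16.5)

(4, -16.5)


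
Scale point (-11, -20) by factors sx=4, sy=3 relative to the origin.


Scaling: (x*sx, y*sy) = (-11*4, -20*3) = (-44, -60)

(-44, -60)


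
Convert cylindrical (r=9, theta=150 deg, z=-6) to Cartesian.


x = 9 * cos(150) = -7.7942
y = 9 * sin(150) = 4.5
z = -6

(-7.7942, 4.5, -6)


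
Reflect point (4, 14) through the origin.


Reflection through origin: (x, y) -> (-x, -y)
(4, 14) -> (-4, -14)

(-4, -14)


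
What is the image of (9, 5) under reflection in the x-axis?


Reflection across x-axis: (x, y) -> (x, -y)
(9, 5) -> (9, -5)

(9, -5)


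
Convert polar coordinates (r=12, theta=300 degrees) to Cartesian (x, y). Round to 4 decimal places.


x = 12 * cos(300) = 6
y = 12 * sin(300) = -10.3923

(6, -10.3923)


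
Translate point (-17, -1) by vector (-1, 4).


Translation: (x+dx, y+dy) = (-17+-1, -1+4) = (-18, 3)

(-18, 3)


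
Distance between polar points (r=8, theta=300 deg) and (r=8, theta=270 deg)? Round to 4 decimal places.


d = sqrt(r1^2 + r2^2 - 2*r1*r2*cos(t2-t1))
d = sqrt(8^2 + 8^2 - 2*8*8*cos(270-300)) = 4.1411

4.1411


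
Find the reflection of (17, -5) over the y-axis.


Reflection across y-axis: (x, y) -> (-x, y)
(17, -5) -> (-17, -5)

(-17, -5)


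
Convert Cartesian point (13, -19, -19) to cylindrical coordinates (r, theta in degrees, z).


r = sqrt(13^2 + (-19)^2) = 23.0217
theta = atan2(-19, 13) = 304.3803 deg
z = -19

r = 23.0217, theta = 304.3803 deg, z = -19


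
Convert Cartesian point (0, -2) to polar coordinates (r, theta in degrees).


r = sqrt(0^2 + (-2)^2) = 2
theta = atan2(-2, 0) = 270 degrees

r = 2, theta = 270 degrees


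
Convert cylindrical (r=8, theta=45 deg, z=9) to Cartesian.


x = 8 * cos(45) = 5.6569
y = 8 * sin(45) = 5.6569
z = 9

(5.6569, 5.6569, 9)


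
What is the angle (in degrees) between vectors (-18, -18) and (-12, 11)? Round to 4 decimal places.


dot = -18*-12 + -18*11 = 18
|u| = 25.4558, |v| = 16.2788
cos(angle) = 0.0434
angle = 87.5104 degrees

87.5104 degrees


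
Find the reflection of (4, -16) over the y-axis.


Reflection across y-axis: (x, y) -> (-x, y)
(4, -16) -> (-4, -16)

(-4, -16)


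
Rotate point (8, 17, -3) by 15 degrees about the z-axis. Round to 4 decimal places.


x' = 8*cos(15) - 17*sin(15) = 3.3275
y' = 8*sin(15) + 17*cos(15) = 18.4913
z' = -3

(3.3275, 18.4913, -3)


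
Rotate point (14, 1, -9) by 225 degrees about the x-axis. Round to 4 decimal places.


x' = 14
y' = 1*cos(225) - -9*sin(225) = -7.0711
z' = 1*sin(225) + -9*cos(225) = 5.6569

(14, -7.0711, 5.6569)


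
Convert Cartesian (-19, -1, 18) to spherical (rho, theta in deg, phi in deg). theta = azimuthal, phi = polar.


rho = sqrt((-19)^2 + (-1)^2 + 18^2) = 26.1916
theta = atan2(-1, -19) = 183.0128 deg
phi = acos(18/26.1916) = 46.5877 deg

rho = 26.1916, theta = 183.0128 deg, phi = 46.5877 deg


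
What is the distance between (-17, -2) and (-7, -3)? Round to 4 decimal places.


d = sqrt((-7--17)^2 + (-3--2)^2) = 10.0499

10.0499


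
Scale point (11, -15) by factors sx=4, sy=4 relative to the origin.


Scaling: (x*sx, y*sy) = (11*4, -15*4) = (44, -60)

(44, -60)


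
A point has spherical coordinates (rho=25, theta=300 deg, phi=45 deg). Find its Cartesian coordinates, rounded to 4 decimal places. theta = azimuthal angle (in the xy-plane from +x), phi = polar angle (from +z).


x = 25 * sin(45) * cos(300) = 8.8388
y = 25 * sin(45) * sin(300) = -15.3093
z = 25 * cos(45) = 17.6777

(8.8388, -15.3093, 17.6777)


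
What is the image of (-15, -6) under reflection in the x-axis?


Reflection across x-axis: (x, y) -> (x, -y)
(-15, -6) -> (-15, 6)

(-15, 6)


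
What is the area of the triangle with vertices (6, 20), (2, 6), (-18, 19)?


Area = |x1(y2-y3) + x2(y3-y1) + x3(y1-y2)| / 2
= |6*(6-19) + 2*(19-20) + -18*(20-6)| / 2
= 166

166


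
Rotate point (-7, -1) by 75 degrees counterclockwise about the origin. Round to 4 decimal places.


x' = -7*cos(75) - -1*sin(75) = -0.8458
y' = -7*sin(75) + -1*cos(75) = -7.0203

(-0.8458, -7.0203)


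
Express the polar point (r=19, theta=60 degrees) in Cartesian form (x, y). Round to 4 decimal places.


x = 19 * cos(60) = 9.5
y = 19 * sin(60) = 16.4545

(9.5, 16.4545)


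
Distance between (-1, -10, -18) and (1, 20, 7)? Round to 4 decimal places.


d = sqrt((1--1)^2 + (20--10)^2 + (7--18)^2) = 39.1024

39.1024


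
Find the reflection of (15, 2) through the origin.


Reflection through origin: (x, y) -> (-x, -y)
(15, 2) -> (-15, -2)

(-15, -2)


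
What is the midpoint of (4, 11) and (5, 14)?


Midpoint = ((4+5)/2, (11+14)/2) = (4.5, 12.5)

(4.5, 12.5)


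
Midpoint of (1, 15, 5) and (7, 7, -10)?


Midpoint = ((1+7)/2, (15+7)/2, (5+-10)/2) = (4, 11, -2.5)

(4, 11, -2.5)


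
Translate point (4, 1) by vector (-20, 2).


Translation: (x+dx, y+dy) = (4+-20, 1+2) = (-16, 3)

(-16, 3)


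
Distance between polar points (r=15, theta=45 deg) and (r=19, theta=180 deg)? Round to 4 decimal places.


d = sqrt(r1^2 + r2^2 - 2*r1*r2*cos(t2-t1))
d = sqrt(15^2 + 19^2 - 2*15*19*cos(180-45)) = 31.4492

31.4492


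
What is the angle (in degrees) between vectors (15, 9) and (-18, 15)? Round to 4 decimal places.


dot = 15*-18 + 9*15 = -135
|u| = 17.4929, |v| = 23.4307
cos(angle) = -0.3294
angle = 109.2307 degrees

109.2307 degrees


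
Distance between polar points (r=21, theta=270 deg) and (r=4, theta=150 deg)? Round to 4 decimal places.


d = sqrt(r1^2 + r2^2 - 2*r1*r2*cos(t2-t1))
d = sqrt(21^2 + 4^2 - 2*21*4*cos(150-270)) = 23.2594

23.2594


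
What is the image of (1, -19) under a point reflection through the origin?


Reflection through origin: (x, y) -> (-x, -y)
(1, -19) -> (-1, 19)

(-1, 19)


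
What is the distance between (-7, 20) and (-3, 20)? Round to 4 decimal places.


d = sqrt((-3--7)^2 + (20-20)^2) = 4

4


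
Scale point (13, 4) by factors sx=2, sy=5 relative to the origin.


Scaling: (x*sx, y*sy) = (13*2, 4*5) = (26, 20)

(26, 20)


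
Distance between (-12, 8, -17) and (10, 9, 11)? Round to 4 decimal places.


d = sqrt((10--12)^2 + (9-8)^2 + (11--17)^2) = 35.623

35.623


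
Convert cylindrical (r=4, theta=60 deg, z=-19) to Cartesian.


x = 4 * cos(60) = 2
y = 4 * sin(60) = 3.4641
z = -19

(2, 3.4641, -19)
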